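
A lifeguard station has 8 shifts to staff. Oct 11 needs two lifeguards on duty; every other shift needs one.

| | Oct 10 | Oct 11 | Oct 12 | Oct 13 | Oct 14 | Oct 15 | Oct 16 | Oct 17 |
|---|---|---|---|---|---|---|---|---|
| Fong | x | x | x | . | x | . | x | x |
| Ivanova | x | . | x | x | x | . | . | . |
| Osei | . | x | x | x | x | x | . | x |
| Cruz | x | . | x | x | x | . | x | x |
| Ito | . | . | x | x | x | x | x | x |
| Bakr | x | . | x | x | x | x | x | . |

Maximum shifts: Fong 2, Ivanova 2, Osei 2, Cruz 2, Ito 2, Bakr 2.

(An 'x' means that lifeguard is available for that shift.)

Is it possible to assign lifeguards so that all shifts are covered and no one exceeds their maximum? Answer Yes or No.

Oct 11 can only be covered by Fong and Osei, so that assignment is forced.
One valid schedule: Oct 10→Fong, Oct 11→Fong+Osei, Oct 12→Ivanova, Oct 13→Ivanova, Oct 14→Ito, Oct 15→Osei, Oct 16→Cruz, Oct 17→Cruz.
Loads: Fong 2/2, Ivanova 2/2, Osei 2/2, Cruz 2/2, Ito 1/2, Bakr 0/2 — all within limits.

Yes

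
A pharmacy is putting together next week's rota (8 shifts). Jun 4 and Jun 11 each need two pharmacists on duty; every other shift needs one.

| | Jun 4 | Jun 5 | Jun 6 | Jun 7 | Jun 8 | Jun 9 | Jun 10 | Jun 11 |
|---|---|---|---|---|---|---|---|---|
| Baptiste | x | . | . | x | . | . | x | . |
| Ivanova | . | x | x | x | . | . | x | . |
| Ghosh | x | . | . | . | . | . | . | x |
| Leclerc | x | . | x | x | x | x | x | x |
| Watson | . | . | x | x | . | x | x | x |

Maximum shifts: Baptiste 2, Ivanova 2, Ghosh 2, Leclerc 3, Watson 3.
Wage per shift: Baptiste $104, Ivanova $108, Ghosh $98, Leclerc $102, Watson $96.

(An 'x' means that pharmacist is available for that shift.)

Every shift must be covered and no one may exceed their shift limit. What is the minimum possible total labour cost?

Jun 5 can only be covered by Ivanova, so that assignment is forced.
Jun 8 can only be covered by Leclerc, so that assignment is forced.
Picking the cheapest available pharmacist for each shift independently would cost $988, but that ignores the shift limits.
An optimal schedule: Jun 4→Ghosh+Leclerc, Jun 5→Ivanova, Jun 6→Watson, Jun 7→Leclerc, Jun 8→Leclerc, Jun 9→Watson, Jun 10→Baptiste, Jun 11→Watson+Ghosh.
Total: 98 + 102 + 108 + 96 + 102 + 102 + 96 + 104 + 96 + 98 = $1002.

$1002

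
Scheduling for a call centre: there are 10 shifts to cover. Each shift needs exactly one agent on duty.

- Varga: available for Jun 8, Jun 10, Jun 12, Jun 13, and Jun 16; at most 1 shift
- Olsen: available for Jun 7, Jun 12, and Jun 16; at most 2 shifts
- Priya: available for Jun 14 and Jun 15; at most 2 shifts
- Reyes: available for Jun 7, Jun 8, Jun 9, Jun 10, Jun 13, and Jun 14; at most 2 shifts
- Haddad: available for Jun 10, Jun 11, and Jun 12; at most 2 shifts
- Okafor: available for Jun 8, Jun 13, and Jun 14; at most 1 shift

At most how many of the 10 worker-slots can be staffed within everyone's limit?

10

Total capacity across all agents is 1+2+2+2+2+1 = 10, and 10 slots are needed, so at most 10 can be filled.
An assignment achieving 10: Jun 7→Olsen, Jun 8→Reyes, Jun 9→Reyes, Jun 10→Haddad, Jun 11→Haddad, Jun 12→Olsen, Jun 13→Okafor, Jun 14→Priya, Jun 15→Priya, Jun 16→Varga.
Loads: Varga 1/1, Olsen 2/2, Priya 2/2, Reyes 2/2, Haddad 2/2, Okafor 1/1.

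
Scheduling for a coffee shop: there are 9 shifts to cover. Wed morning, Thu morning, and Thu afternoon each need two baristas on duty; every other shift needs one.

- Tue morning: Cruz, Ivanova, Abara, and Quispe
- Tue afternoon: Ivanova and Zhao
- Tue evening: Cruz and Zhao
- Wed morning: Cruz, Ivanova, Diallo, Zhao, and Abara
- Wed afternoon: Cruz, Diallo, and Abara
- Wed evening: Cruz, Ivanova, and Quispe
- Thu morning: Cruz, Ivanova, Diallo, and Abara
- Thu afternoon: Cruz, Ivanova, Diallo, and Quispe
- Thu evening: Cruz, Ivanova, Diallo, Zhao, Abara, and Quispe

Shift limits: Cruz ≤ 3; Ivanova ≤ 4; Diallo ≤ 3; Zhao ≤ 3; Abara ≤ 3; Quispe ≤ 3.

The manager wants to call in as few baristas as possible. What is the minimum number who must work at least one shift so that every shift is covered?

4

12 slots to fill and no one can take more than 4, so at least ⌈12/4⌉ = 3 baristas are needed.
Any 3 baristas together have capacity at most 4+3+3 = 10 < 12 slots, so 3 can never suffice.
Cruz, Ivanova, Diallo, and Zhao alone can cover everything: Tue morning→Cruz, Tue afternoon→Ivanova, Tue evening→Cruz, Wed morning→Diallo+Zhao, Wed afternoon→Cruz, Wed evening→Ivanova, Thu morning→Ivanova+Diallo, Thu afternoon→Ivanova+Diallo, Thu evening→Zhao.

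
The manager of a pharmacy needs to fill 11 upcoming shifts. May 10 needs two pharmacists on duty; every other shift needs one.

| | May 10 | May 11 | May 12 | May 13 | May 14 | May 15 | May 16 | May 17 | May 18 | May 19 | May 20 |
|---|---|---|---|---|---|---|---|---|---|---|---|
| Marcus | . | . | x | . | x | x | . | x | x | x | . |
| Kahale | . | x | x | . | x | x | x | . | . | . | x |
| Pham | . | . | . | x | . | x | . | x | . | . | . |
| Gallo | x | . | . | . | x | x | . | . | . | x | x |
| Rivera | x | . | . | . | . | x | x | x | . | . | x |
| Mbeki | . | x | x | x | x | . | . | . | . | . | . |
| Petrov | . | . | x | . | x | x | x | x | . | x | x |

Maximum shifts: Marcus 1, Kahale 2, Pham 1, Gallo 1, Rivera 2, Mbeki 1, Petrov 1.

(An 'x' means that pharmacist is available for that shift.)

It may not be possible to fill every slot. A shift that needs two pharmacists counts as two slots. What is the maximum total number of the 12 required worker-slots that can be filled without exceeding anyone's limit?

9

Total capacity across all pharmacists is 1+2+1+1+2+1+1 = 9, and 12 slots are needed, so at most 9 can be filled.
An assignment achieving 9: May 10→Gallo+Rivera, May 11→Kahale, May 12→Mbeki, May 13→Pham, May 16→Kahale, May 17→Rivera, May 18→Marcus, May 19→Petrov.
Loads: Marcus 1/1, Kahale 2/2, Pham 1/1, Gallo 1/1, Rivera 2/2, Mbeki 1/1, Petrov 1/1.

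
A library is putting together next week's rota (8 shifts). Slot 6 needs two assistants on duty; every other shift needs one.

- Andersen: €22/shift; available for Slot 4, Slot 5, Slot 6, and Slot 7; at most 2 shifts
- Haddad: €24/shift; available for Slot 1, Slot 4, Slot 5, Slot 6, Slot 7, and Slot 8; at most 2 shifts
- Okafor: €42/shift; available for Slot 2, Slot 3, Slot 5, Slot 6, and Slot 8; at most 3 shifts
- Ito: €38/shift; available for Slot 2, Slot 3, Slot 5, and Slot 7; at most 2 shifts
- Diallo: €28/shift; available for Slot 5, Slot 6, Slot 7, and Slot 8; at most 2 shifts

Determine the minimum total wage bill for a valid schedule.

Slot 1 can only be covered by Haddad, so that assignment is forced.
Picking the cheapest available assistant for each shift independently would cost €236, but that ignores the shift limits.
An optimal schedule: Slot 1→Haddad, Slot 2→Ito, Slot 3→Ito, Slot 4→Andersen, Slot 5→Diallo, Slot 6→Diallo+Okafor, Slot 7→Andersen, Slot 8→Haddad.
Total: 24 + 38 + 38 + 22 + 28 + 28 + 42 + 22 + 24 = €266.

€266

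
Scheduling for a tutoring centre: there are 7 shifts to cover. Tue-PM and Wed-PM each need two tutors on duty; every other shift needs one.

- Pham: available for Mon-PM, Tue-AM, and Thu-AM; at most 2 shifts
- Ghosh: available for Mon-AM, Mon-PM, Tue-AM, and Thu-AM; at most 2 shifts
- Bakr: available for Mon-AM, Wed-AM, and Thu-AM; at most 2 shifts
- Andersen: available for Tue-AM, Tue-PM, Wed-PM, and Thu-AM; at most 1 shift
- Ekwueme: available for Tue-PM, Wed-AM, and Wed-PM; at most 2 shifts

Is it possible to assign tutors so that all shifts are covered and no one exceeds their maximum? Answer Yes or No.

No

Total capacity is 9 and 9 slots are needed, so capacity alone doesn't rule it out.
Shifts {Tue-PM, Wed-PM} need 4 worker-slots in total, but the tutors available for any of those shifts (Andersen and Ekwueme) can supply at most 3 among them. So no valid schedule exists.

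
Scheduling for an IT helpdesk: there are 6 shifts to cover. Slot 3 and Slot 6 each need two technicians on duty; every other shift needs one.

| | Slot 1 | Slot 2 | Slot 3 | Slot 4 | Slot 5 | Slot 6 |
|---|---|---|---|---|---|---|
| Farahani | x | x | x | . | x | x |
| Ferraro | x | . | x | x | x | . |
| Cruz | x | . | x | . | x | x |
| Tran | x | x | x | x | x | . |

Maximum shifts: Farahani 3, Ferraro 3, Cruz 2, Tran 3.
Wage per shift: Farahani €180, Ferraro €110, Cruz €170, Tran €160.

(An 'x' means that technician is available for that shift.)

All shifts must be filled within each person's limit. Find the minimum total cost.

Slot 6 can only be covered by Farahani and Cruz, so that assignment is forced.
Picking the cheapest available technician for each shift independently would cost €1110, but that ignores the shift limits.
An optimal schedule: Slot 1→Ferraro, Slot 2→Tran, Slot 3→Ferraro+Tran, Slot 4→Ferraro, Slot 5→Tran, Slot 6→Cruz+Farahani.
Total: 110 + 160 + 110 + 160 + 110 + 160 + 170 + 180 = €1160.

€1160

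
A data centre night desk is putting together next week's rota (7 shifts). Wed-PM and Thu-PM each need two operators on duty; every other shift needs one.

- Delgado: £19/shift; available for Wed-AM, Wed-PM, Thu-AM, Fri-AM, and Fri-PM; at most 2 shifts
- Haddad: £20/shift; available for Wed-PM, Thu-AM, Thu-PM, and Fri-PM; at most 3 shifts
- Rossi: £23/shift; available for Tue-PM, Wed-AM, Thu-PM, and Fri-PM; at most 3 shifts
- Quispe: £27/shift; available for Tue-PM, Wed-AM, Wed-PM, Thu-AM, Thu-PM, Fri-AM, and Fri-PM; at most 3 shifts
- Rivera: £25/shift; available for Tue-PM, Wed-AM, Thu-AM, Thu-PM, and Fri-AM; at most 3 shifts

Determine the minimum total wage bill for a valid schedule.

Picking the cheapest available operator for each shift independently would cost £181, but that ignores the shift limits.
An optimal schedule: Tue-PM→Rossi, Wed-AM→Rossi, Wed-PM→Delgado+Haddad, Thu-AM→Haddad, Thu-PM→Rossi+Rivera, Fri-AM→Delgado, Fri-PM→Haddad.
Total: 23 + 23 + 19 + 20 + 20 + 23 + 25 + 19 + 20 = £192.

£192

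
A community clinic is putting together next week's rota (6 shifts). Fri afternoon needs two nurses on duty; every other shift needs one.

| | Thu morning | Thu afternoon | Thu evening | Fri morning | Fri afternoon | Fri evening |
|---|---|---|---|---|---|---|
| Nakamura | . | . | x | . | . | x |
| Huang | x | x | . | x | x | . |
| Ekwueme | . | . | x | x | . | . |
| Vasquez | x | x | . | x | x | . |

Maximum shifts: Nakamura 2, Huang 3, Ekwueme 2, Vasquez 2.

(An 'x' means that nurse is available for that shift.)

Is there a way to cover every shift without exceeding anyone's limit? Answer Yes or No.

Fri afternoon can only be covered by Huang and Vasquez, so that assignment is forced.
Fri evening can only be covered by Nakamura, so that assignment is forced.
One valid schedule: Thu morning→Huang, Thu afternoon→Huang, Thu evening→Nakamura, Fri morning→Ekwueme, Fri afternoon→Huang+Vasquez, Fri evening→Nakamura.
Loads: Nakamura 2/2, Huang 3/3, Ekwueme 1/2, Vasquez 1/2 — all within limits.

Yes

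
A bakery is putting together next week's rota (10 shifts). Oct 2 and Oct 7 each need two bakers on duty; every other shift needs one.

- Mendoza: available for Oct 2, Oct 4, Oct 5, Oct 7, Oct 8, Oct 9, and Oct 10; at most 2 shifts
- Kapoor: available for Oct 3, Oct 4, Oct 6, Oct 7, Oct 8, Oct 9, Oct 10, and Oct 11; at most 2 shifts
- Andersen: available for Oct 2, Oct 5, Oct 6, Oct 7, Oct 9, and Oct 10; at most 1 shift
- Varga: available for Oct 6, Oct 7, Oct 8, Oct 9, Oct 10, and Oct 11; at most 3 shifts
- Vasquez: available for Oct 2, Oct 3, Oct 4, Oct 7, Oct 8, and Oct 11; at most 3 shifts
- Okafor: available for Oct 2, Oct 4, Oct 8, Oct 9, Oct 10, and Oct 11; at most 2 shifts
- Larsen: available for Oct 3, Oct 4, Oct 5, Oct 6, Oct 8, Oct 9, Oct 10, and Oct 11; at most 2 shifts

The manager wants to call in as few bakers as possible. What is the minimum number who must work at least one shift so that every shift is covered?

12 slots to fill and no one can take more than 3, so at least ⌈12/3⌉ = 4 bakers are needed.
Any 4 bakers together have capacity at most 3+3+2+2 = 10 < 12 slots, so 4 can never suffice.
Mendoza, Kapoor, Varga, Vasquez, and Okafor alone can cover everything: Oct 2→Mendoza+Vasquez, Oct 3→Kapoor, Oct 4→Vasquez, Oct 5→Mendoza, Oct 6→Kapoor, Oct 7→Varga+Vasquez, Oct 8→Okafor, Oct 9→Varga, Oct 10→Varga, Oct 11→Okafor.

5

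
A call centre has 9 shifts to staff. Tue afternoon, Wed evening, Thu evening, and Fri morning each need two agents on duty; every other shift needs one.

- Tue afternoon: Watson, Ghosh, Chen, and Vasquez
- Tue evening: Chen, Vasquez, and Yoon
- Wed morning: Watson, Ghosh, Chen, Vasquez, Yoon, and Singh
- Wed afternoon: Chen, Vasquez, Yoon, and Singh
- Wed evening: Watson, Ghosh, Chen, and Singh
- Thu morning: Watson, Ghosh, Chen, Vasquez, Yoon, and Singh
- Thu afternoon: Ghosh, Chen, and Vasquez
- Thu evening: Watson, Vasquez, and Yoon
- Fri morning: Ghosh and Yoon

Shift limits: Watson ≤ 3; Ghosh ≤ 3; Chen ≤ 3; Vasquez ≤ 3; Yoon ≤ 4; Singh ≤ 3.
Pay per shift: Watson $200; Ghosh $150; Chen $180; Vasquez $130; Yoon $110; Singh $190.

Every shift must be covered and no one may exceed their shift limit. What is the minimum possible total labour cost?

$1820

Fri morning can only be covered by Ghosh and Yoon, so that assignment is forced.
Picking the cheapest available agent for each shift independently would cost $1680, but that ignores the shift limits.
An optimal schedule: Tue afternoon→Vasquez+Ghosh, Tue evening→Yoon, Wed morning→Chen, Wed afternoon→Yoon, Wed evening→Ghosh+Chen, Thu morning→Chen, Thu afternoon→Vasquez, Thu evening→Yoon+Vasquez, Fri morning→Yoon+Ghosh.
Total: 130 + 150 + 110 + 180 + 110 + 150 + 180 + 180 + 130 + 110 + 130 + 110 + 150 = $1820.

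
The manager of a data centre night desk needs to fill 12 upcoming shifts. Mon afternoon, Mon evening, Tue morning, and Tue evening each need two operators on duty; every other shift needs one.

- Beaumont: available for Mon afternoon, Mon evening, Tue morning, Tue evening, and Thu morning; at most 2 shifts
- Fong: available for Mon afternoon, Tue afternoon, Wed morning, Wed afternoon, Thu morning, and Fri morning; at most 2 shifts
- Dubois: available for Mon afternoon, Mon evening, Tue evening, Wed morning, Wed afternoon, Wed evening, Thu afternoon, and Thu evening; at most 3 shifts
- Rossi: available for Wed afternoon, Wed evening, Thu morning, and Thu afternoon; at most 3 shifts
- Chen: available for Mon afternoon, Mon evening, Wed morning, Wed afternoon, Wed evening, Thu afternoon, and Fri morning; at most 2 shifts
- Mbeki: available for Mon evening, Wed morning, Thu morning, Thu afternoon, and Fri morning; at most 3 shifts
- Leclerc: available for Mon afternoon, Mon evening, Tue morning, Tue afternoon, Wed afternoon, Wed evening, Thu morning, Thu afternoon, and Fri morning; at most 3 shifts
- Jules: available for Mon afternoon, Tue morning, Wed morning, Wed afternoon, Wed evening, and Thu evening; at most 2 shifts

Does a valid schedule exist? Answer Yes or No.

Tue evening can only be covered by Beaumont and Dubois, so that assignment is forced.
One valid schedule: Mon afternoon→Leclerc+Jules, Mon evening→Chen+Mbeki, Tue morning→Beaumont+Leclerc, Tue afternoon→Fong, Tue evening→Beaumont+Dubois, Wed morning→Dubois, Wed afternoon→Chen, Wed evening→Rossi, Thu morning→Rossi, Thu afternoon→Rossi, Thu evening→Dubois, Fri morning→Fong.
Loads: Beaumont 2/2, Fong 2/2, Dubois 3/3, Rossi 3/3, Chen 2/2, Mbeki 1/3, Leclerc 2/3, Jules 1/2 — all within limits.

Yes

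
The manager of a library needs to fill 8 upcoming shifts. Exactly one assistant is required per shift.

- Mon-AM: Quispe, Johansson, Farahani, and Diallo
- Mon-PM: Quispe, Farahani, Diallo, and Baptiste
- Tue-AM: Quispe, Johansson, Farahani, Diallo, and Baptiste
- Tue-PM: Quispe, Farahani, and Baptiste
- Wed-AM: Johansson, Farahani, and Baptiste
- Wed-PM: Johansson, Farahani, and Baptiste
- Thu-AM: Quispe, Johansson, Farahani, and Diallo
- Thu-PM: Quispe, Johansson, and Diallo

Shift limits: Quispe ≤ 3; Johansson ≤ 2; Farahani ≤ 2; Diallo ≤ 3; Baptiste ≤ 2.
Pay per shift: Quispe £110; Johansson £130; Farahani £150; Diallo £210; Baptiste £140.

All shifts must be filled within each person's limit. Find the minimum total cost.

£1020

Picking the cheapest available assistant for each shift independently would cost £920, but that ignores the shift limits.
An optimal schedule: Mon-AM→Quispe, Mon-PM→Baptiste, Tue-AM→Baptiste, Tue-PM→Quispe, Wed-AM→Johansson, Wed-PM→Johansson, Thu-AM→Farahani, Thu-PM→Quispe.
Total: 110 + 140 + 140 + 110 + 130 + 130 + 150 + 110 = £1020.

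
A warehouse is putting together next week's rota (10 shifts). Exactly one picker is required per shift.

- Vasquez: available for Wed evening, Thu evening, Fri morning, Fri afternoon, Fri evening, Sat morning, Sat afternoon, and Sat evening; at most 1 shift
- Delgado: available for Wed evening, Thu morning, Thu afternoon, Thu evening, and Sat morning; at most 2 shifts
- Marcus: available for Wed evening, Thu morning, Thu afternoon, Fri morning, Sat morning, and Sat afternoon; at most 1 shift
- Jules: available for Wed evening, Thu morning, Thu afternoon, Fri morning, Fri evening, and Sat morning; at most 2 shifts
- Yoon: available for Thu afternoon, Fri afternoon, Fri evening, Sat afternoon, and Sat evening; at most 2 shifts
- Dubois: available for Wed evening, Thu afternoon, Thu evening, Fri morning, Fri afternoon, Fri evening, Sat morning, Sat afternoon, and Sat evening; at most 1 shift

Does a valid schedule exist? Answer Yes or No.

No

Total capacity is 1+2+1+2+2+1 = 9 but 10 worker-slots are needed — infeasible.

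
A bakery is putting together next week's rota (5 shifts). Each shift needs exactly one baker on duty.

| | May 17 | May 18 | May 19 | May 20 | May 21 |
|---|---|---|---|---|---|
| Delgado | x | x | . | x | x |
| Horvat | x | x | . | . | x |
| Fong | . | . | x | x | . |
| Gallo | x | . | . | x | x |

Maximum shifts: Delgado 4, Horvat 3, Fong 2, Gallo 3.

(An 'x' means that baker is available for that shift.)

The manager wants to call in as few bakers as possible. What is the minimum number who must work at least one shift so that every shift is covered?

5 slots to fill and no one can take more than 4, so at least ⌈5/4⌉ = 2 bakers are needed.
Delgado and Fong alone can cover everything: May 17→Delgado, May 18→Delgado, May 19→Fong, May 20→Delgado, May 21→Delgado.

2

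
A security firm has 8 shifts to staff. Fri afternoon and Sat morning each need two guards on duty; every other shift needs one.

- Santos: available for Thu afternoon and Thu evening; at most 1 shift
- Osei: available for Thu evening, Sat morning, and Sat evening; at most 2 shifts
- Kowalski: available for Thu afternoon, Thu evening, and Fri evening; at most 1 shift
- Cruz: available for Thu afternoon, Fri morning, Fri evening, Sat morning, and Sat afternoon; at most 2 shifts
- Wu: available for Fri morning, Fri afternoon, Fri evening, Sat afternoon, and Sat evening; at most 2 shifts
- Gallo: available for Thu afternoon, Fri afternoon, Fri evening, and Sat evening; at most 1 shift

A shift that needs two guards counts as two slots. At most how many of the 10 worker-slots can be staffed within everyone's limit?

9

Total capacity across all guards is 1+2+1+2+2+1 = 9, and 10 slots are needed, so at most 9 can be filled.
An assignment achieving 9: Thu afternoon→Kowalski, Thu evening→Santos, Fri morning→Cruz, Fri afternoon→Wu+Gallo, Sat morning→Osei+Cruz, Sat afternoon→Wu, Sat evening→Osei.
Loads: Santos 1/1, Osei 2/2, Kowalski 1/1, Cruz 2/2, Wu 2/2, Gallo 1/1.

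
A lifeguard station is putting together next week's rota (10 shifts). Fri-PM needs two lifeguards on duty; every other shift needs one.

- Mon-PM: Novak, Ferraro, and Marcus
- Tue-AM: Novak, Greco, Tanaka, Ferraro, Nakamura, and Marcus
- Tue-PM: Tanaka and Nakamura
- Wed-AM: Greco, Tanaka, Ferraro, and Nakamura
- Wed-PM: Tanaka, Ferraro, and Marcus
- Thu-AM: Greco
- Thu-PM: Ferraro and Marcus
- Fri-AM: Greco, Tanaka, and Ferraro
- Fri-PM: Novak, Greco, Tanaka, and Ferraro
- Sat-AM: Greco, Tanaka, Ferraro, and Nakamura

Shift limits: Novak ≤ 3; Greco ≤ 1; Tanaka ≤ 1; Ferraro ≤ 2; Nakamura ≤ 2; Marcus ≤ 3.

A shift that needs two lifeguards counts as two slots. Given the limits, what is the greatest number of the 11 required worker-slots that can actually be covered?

Total capacity across all lifeguards is 3+1+1+2+2+3 = 12, and 11 slots are needed, so at most 11 can be filled.
An assignment achieving 11: Mon-PM→Novak, Tue-AM→Novak, Tue-PM→Tanaka, Wed-AM→Nakamura, Wed-PM→Marcus, Thu-AM→Greco, Thu-PM→Marcus, Fri-AM→Ferraro, Fri-PM→Novak+Ferraro, Sat-AM→Nakamura.
Loads: Novak 3/3, Greco 1/1, Tanaka 1/1, Ferraro 2/2, Nakamura 2/2, Marcus 2/3.

11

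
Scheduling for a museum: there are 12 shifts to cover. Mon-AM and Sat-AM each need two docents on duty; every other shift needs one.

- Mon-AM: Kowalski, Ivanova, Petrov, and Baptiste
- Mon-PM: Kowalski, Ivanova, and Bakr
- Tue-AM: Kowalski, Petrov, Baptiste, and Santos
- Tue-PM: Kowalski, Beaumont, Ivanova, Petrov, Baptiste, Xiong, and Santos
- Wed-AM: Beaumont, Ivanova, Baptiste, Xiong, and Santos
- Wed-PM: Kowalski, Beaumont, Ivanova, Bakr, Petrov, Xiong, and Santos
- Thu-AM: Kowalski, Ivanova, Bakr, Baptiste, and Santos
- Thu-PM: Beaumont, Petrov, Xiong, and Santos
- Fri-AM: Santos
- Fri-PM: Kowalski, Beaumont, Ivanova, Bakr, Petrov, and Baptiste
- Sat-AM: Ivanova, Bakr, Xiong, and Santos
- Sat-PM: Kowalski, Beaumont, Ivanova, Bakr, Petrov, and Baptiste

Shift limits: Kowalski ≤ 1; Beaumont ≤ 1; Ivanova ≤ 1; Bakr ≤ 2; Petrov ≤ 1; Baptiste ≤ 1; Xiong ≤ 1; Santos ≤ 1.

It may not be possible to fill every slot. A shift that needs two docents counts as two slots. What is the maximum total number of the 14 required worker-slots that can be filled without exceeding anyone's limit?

Total capacity across all docents is 1+1+1+2+1+1+1+1 = 9, and 14 slots are needed, so at most 9 can be filled.
An assignment achieving 9: Mon-AM→Ivanova+Petrov, Mon-PM→Kowalski, Tue-AM→Baptiste, Thu-AM→Bakr, Thu-PM→Beaumont, Fri-AM→Santos, Sat-AM→Bakr+Xiong.
Loads: Kowalski 1/1, Beaumont 1/1, Ivanova 1/1, Bakr 2/2, Petrov 1/1, Baptiste 1/1, Xiong 1/1, Santos 1/1.

9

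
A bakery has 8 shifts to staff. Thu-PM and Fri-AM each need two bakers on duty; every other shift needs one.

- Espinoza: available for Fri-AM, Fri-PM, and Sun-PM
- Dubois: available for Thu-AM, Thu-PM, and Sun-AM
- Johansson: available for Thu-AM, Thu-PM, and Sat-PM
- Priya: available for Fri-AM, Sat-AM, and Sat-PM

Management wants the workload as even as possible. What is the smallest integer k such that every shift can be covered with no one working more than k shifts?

3

With 4 bakers and 10 worker-slots to fill, someone must work at least ⌈10/4⌉ = 3 shifts, so k ≥ 3.
k = 3 works: Thu-AM→Dubois, Thu-PM→Dubois+Johansson, Fri-AM→Espinoza+Priya, Fri-PM→Espinoza, Sat-AM→Priya, Sat-PM→Johansson, Sun-AM→Dubois, Sun-PM→Espinoza.
Loads: Espinoza 3, Dubois 3, Johansson 2, Priya 2 — all ≤ 3.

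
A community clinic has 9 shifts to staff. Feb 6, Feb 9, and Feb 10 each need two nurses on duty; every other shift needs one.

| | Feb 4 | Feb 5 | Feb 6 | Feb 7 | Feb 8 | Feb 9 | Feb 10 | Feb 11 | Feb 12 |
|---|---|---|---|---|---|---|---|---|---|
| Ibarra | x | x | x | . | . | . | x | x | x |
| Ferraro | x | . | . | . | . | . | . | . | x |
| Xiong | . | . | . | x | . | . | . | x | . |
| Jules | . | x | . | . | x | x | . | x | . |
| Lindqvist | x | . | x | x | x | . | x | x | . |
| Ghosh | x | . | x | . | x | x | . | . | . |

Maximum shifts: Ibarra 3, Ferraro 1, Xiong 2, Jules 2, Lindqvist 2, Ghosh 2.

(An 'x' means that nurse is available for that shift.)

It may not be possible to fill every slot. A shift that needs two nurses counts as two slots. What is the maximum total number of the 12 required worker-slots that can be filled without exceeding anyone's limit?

Total capacity across all nurses is 3+1+2+2+2+2 = 12, and 12 slots are needed, so at most 12 can be filled.
An assignment achieving 12: Feb 4→Ferraro, Feb 5→Ibarra, Feb 6→Lindqvist+Ghosh, Feb 7→Xiong, Feb 8→Jules, Feb 9→Jules+Ghosh, Feb 10→Ibarra+Lindqvist, Feb 11→Xiong, Feb 12→Ibarra.
Loads: Ibarra 3/3, Ferraro 1/1, Xiong 2/2, Jules 2/2, Lindqvist 2/2, Ghosh 2/2.

12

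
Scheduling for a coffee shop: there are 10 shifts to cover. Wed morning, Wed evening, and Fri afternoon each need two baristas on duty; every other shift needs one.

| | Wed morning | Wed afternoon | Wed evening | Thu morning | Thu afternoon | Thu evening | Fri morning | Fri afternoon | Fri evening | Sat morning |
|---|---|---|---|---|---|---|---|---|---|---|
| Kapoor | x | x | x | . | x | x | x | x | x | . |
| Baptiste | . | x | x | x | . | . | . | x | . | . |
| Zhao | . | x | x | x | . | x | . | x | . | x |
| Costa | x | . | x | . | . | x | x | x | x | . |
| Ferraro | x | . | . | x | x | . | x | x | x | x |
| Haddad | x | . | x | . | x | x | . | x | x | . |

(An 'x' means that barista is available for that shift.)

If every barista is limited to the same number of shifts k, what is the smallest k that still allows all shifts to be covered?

3

With 6 baristas and 13 worker-slots to fill, someone must work at least ⌈13/6⌉ = 3 shifts, so k ≥ 3.
k = 3 works: Wed morning→Costa+Ferraro, Wed afternoon→Kapoor, Wed evening→Baptiste+Zhao, Thu morning→Baptiste, Thu afternoon→Kapoor, Thu evening→Zhao, Fri morning→Kapoor, Fri afternoon→Baptiste+Costa, Fri evening→Costa, Sat morning→Zhao.
Loads: Kapoor 3, Baptiste 3, Zhao 3, Costa 3, Ferraro 1, Haddad 0 — all ≤ 3.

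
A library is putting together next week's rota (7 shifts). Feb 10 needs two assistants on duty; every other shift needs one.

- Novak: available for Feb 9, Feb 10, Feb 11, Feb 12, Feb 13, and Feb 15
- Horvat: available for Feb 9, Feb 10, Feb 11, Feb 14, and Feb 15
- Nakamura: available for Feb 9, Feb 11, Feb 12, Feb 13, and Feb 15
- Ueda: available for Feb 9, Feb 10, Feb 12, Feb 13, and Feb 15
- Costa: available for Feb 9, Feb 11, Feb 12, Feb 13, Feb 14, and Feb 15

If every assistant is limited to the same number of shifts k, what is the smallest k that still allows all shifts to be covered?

2

With 5 assistants and 8 worker-slots to fill, someone must work at least ⌈8/5⌉ = 2 shifts, so k ≥ 2.
k = 2 works: Feb 9→Ueda, Feb 10→Novak+Horvat, Feb 11→Novak, Feb 12→Nakamura, Feb 13→Nakamura, Feb 14→Horvat, Feb 15→Ueda.
Loads: Novak 2, Horvat 2, Nakamura 2, Ueda 2, Costa 0 — all ≤ 2.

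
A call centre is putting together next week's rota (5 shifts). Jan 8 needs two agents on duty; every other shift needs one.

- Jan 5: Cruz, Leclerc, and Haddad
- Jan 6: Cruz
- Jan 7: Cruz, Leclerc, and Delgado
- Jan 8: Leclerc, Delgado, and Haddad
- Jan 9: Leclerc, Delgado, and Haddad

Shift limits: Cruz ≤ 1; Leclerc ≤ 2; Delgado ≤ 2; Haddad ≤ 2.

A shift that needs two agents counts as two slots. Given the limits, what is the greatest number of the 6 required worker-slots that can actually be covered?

6

Total capacity across all agents is 1+2+2+2 = 7, and 6 slots are needed, so at most 6 can be filled.
An assignment achieving 6: Jan 5→Leclerc, Jan 6→Cruz, Jan 7→Leclerc, Jan 8→Delgado+Haddad, Jan 9→Delgado.
Loads: Cruz 1/1, Leclerc 2/2, Delgado 2/2, Haddad 1/2.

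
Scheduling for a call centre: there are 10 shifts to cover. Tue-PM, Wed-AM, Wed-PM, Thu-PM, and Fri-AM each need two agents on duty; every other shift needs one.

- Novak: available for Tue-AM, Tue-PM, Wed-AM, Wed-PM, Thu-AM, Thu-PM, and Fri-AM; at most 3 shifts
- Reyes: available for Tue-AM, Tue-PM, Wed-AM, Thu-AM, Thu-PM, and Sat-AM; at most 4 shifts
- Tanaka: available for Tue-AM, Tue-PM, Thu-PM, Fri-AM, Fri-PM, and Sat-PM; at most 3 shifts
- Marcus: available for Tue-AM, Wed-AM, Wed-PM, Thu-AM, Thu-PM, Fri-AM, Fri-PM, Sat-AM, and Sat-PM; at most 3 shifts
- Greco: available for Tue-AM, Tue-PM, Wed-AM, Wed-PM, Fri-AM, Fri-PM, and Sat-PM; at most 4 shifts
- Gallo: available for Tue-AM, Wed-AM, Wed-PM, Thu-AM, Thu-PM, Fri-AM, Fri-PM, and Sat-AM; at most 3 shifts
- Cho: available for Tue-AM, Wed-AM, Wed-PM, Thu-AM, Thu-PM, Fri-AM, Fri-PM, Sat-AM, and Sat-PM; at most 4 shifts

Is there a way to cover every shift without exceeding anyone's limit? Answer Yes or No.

Yes

One valid schedule: Tue-AM→Novak, Tue-PM→Novak+Reyes, Wed-AM→Reyes+Marcus, Wed-PM→Marcus+Greco, Thu-AM→Novak, Thu-PM→Reyes+Tanaka, Fri-AM→Marcus+Greco, Fri-PM→Tanaka, Sat-AM→Reyes, Sat-PM→Tanaka.
Loads: Novak 3/3, Reyes 4/4, Tanaka 3/3, Marcus 3/3, Greco 2/4, Gallo 0/3, Cho 0/4 — all within limits.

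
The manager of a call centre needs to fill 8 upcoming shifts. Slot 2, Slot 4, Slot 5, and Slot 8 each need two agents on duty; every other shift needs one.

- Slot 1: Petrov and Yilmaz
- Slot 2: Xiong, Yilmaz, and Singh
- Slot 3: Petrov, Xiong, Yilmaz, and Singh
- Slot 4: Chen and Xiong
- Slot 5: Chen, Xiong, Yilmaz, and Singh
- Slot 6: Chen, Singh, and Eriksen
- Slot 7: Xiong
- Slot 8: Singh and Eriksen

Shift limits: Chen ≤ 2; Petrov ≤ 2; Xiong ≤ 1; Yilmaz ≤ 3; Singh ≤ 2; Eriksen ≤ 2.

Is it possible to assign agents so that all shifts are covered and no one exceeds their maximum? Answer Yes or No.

No

Total capacity is 12 and 12 slots are needed, so capacity alone doesn't rule it out.
Shifts {Slot 4, Slot 7} need 3 worker-slots in total, but the agents available for any of those shifts (Chen and Xiong) can supply at most 2 among them. So no valid schedule exists.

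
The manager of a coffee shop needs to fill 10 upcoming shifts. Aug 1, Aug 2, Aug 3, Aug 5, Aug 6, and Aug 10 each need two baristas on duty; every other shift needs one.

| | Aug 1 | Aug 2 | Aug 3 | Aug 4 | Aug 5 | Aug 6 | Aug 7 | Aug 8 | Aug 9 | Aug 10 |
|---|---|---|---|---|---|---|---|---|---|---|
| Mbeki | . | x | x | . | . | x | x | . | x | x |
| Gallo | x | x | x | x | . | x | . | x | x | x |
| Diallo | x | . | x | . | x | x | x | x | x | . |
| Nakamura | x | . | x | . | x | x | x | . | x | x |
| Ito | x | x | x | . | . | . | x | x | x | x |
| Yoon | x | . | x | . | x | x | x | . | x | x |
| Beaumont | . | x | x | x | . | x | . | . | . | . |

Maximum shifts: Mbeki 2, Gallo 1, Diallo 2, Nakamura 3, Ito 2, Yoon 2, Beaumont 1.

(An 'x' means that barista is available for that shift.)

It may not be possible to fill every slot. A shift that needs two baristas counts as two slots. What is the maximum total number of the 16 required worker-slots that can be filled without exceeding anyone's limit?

Total capacity across all baristas is 2+1+2+3+2+2+1 = 13, and 16 slots are needed, so at most 13 can be filled.
An assignment achieving 13: Aug 1→Nakamura+Ito, Aug 2→Mbeki+Ito, Aug 4→Gallo, Aug 5→Diallo+Nakamura, Aug 6→Yoon+Beaumont, Aug 7→Mbeki, Aug 8→Diallo, Aug 10→Nakamura+Yoon.
Loads: Mbeki 2/2, Gallo 1/1, Diallo 2/2, Nakamura 3/3, Ito 2/2, Yoon 2/2, Beaumont 1/1.

13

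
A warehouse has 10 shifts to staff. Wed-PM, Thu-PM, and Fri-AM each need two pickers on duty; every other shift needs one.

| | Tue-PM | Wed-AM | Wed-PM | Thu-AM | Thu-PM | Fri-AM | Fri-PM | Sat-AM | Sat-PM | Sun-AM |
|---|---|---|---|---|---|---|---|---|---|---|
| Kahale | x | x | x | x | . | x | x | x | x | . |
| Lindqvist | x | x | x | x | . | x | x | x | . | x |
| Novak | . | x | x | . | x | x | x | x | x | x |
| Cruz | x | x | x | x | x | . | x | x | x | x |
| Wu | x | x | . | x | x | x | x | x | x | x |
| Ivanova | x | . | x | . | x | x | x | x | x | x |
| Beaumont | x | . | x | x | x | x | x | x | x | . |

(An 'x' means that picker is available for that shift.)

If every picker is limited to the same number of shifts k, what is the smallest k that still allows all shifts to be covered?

With 7 pickers and 13 worker-slots to fill, someone must work at least ⌈13/7⌉ = 2 shifts, so k ≥ 2.
k = 2 works: Tue-PM→Lindqvist, Wed-AM→Kahale, Wed-PM→Ivanova+Beaumont, Thu-AM→Kahale, Thu-PM→Cruz+Wu, Fri-AM→Wu+Ivanova, Fri-PM→Novak, Sat-AM→Cruz, Sat-PM→Novak, Sun-AM→Lindqvist.
Loads: Kahale 2, Lindqvist 2, Novak 2, Cruz 2, Wu 2, Ivanova 2, Beaumont 1 — all ≤ 2.

2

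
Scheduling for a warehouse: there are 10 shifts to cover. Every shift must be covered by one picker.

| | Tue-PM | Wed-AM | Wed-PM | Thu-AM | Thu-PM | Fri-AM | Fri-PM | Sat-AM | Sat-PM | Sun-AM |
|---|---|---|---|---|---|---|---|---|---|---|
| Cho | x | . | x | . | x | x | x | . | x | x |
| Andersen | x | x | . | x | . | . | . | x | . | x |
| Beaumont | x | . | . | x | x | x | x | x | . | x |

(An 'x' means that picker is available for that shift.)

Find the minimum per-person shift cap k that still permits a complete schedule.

With 3 pickers and 10 worker-slots to fill, someone must work at least ⌈10/3⌉ = 4 shifts, so k ≥ 4.
k = 4 works: Tue-PM→Andersen, Wed-AM→Andersen, Wed-PM→Cho, Thu-AM→Andersen, Thu-PM→Cho, Fri-AM→Cho, Fri-PM→Beaumont, Sat-AM→Andersen, Sat-PM→Cho, Sun-AM→Beaumont.
Loads: Cho 4, Andersen 4, Beaumont 2 — all ≤ 4.

4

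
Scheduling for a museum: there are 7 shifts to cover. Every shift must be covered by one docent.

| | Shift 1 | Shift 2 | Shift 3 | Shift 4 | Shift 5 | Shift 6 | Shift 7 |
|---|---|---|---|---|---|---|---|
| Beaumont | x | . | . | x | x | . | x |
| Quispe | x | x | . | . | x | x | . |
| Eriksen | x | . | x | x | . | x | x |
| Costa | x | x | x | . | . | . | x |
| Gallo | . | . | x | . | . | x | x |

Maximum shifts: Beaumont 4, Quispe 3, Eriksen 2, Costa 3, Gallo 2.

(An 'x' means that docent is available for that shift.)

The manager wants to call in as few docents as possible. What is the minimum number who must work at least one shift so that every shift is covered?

7 slots to fill and no one can take more than 4, so at least ⌈7/4⌉ = 2 docents are needed.
No set of 2 docents can cover every shift (each such set leaves at least one shift with no one available or exceeds a cap).
Beaumont, Quispe, and Eriksen alone can cover everything: Shift 1→Beaumont, Shift 2→Quispe, Shift 3→Eriksen, Shift 4→Beaumont, Shift 5→Beaumont, Shift 6→Quispe, Shift 7→Beaumont.

3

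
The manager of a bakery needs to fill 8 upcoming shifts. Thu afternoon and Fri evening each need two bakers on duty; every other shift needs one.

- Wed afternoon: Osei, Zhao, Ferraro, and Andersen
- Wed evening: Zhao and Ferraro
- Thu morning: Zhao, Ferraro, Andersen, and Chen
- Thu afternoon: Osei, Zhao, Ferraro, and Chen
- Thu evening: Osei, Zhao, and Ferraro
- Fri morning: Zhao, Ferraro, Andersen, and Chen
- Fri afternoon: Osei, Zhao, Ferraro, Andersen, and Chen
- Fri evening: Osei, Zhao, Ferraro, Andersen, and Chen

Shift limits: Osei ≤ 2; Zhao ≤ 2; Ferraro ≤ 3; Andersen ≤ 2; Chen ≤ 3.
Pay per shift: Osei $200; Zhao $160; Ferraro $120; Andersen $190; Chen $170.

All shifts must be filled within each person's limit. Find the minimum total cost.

Picking the cheapest available baker for each shift independently would cost $1280, but that ignores the shift limits.
An optimal schedule: Wed afternoon→Ferraro, Wed evening→Ferraro, Thu morning→Zhao, Thu afternoon→Zhao+Chen, Thu evening→Ferraro, Fri morning→Chen, Fri afternoon→Andersen, Fri evening→Chen+Andersen.
Total: 120 + 120 + 160 + 160 + 170 + 120 + 170 + 190 + 170 + 190 = $1570.

$1570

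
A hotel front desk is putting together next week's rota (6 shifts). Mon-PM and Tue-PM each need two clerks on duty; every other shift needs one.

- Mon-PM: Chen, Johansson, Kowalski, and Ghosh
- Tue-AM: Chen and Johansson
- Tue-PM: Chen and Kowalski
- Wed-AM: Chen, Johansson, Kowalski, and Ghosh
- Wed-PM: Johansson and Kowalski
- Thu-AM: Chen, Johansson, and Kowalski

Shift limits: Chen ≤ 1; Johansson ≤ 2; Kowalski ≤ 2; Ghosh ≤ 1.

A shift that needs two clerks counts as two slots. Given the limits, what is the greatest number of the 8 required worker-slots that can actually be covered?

Total capacity across all clerks is 1+2+2+1 = 6, and 8 slots are needed, so at most 6 can be filled.
An assignment achieving 6: Mon-PM→Kowalski+Ghosh, Tue-AM→Chen, Tue-PM→Kowalski, Wed-PM→Johansson, Thu-AM→Johansson.
Loads: Chen 1/1, Johansson 2/2, Kowalski 2/2, Ghosh 1/1.

6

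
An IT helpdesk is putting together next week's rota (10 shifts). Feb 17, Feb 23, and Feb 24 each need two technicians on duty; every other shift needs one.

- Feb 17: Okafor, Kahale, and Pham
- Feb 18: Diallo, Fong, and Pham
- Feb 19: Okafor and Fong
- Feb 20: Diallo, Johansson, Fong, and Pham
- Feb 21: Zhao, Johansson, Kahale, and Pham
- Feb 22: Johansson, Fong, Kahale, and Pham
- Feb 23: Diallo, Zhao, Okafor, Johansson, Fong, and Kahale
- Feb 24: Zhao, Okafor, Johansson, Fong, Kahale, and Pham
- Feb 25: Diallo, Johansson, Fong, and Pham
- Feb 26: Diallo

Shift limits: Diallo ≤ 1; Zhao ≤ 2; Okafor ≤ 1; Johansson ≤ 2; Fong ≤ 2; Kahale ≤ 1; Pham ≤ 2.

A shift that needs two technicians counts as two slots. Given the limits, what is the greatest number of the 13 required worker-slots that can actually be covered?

Total capacity across all technicians is 1+2+1+2+2+1+2 = 11, and 13 slots are needed, so at most 11 can be filled.
An assignment achieving 11: Feb 17→Kahale+Pham, Feb 18→Fong, Feb 19→Okafor, Feb 20→Johansson, Feb 21→Zhao, Feb 22→Johansson, Feb 23→Zhao, Feb 24→Pham, Feb 25→Fong, Feb 26→Diallo.
Loads: Diallo 1/1, Zhao 2/2, Okafor 1/1, Johansson 2/2, Fong 2/2, Kahale 1/1, Pham 2/2.

11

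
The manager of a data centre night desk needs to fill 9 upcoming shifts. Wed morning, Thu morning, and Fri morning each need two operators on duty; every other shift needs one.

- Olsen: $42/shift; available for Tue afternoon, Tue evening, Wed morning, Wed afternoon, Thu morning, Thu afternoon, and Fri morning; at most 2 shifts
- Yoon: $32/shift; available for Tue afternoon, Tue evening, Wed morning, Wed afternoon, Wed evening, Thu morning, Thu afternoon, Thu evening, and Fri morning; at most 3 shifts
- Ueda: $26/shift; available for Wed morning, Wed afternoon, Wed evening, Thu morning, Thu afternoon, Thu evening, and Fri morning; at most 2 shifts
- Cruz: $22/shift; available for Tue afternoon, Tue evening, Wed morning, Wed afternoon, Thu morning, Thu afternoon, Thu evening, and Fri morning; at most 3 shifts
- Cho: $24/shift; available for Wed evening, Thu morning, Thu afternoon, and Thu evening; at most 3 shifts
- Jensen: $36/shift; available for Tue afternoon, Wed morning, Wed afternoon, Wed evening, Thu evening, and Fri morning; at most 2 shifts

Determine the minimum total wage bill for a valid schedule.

$322

Picking the cheapest available operator for each shift independently would cost $276, but that ignores the shift limits.
An optimal schedule: Tue afternoon→Cruz, Tue evening→Cruz, Wed morning→Ueda+Yoon, Wed afternoon→Cruz, Wed evening→Cho, Thu morning→Ueda+Yoon, Thu afternoon→Cho, Thu evening→Cho, Fri morning→Yoon+Jensen.
Total: 22 + 22 + 26 + 32 + 22 + 24 + 26 + 32 + 24 + 24 + 32 + 36 = $322.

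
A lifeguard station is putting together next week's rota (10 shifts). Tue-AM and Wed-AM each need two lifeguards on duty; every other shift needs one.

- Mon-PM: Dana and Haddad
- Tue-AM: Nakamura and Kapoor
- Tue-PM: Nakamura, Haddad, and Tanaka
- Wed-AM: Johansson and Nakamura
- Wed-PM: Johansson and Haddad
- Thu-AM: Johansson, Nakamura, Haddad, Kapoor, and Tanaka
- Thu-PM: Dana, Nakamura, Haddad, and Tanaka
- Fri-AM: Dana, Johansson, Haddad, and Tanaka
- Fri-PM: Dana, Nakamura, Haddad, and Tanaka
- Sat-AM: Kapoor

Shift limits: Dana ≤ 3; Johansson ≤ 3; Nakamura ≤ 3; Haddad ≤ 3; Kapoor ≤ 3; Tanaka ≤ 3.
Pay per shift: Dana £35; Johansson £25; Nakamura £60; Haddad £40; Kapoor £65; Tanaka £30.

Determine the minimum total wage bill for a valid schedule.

Tue-AM can only be covered by Nakamura and Kapoor, so that assignment is forced.
Wed-AM can only be covered by Johansson and Nakamura, so that assignment is forced.
Sat-AM can only be covered by Kapoor, so that assignment is forced.
Picking the cheapest available lifeguard for each shift independently would cost £475, but that ignores the shift limits.
An optimal schedule: Mon-PM→Dana, Tue-AM→Nakamura+Kapoor, Tue-PM→Tanaka, Wed-AM→Johansson+Nakamura, Wed-PM→Johansson, Thu-AM→Tanaka, Thu-PM→Tanaka, Fri-AM→Johansson, Fri-PM→Dana, Sat-AM→Kapoor.
Total: 35 + 60 + 65 + 30 + 25 + 60 + 25 + 30 + 30 + 25 + 35 + 65 = £485.

£485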